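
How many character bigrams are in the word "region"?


Word: "region" (length 6)
Number of 2-grams = length - 2 + 1 = 6 - 2 + 1
= 5


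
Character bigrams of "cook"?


Word: "cook" (length 4)
Number of bigrams = 4 - 2 + 1 = 3
  Position 0: "co"
  Position 1: "oo"
  Position 2: "ok"
Bigrams = "co", "oo", "ok"


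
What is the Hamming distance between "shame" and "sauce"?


Comparing character by character (same length = 5):
  Pos 0: 's' vs 's' =
  Pos 1: 'h' vs 'a' !=
  Pos 2: 'a' vs 'u' !=
  Pos 3: 'm' vs 'c' !=
  Pos 4: 'e' vs 'e' =
Hamming distance = 3


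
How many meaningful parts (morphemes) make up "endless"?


Word: "endless"
Morphemes: end / -less
Each morpheme carries meaning
= 2 morphemes


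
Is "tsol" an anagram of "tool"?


Word 1: "tool" → sorted: loot
Word 2: "tsol" → sorted: lost
Same letters? loot != lost
Anagram = No


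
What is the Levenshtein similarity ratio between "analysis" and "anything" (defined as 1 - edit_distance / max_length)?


Word 1: "analysis" (length 8)
Word 2: "anything" (length 8)
One optimal edit sequence:
  1. keep 'a'
  2. keep 'n'
  3. substitute 'a' -> 'y'  (+1)
  4. substitute 'l' -> 't'  (+1)
  5. substitute 'y' -> 'h'  (+1)
  6. substitute 's' -> 'i'  (+1)
  7. substitute 'i' -> 'n'  (+1)
  8. substitute 's' -> 'g'  (+1)
Edit distance = 6
Max length = max(8, 8) = 8
Similarity = 1 - 6/8
= 0.2500


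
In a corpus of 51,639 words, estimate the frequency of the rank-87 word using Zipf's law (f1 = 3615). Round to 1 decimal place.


Zipf's law: f(r) = f(1) / r
f(1) = 3615
f(87) = 3615 / 87
= 41.6 occurrences


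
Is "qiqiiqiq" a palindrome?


Word: "qiqiiqiq"
Reversed: "qiqiiqiq"
Forward == Backward? qiqiiqiq == qiqiiqiq
Palindrome = Yes


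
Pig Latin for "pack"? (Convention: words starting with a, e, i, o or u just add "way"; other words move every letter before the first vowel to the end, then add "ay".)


Word: "pack"
Starts with consonant(s) → move to end, add 'ay'
Consonant cluster: "p"
Pig Latin = "ackpay"


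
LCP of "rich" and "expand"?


Word 1: "rich"
Word 2: "expand"
Comparing from start:
  Pos 0: 'r' != 'e' (stop)
LCP = "" (length 0)


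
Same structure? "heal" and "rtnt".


Pattern of "heal": [0, 1, 2, 3]
Pattern of "rtnt": [0, 1, 2, 1]
Patterns do not match
Same pattern = No


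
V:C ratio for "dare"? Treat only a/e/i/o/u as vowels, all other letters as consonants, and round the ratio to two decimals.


Word: "dare"
Vowels (a,e,i,o,u): 2
Consonants: 2
Ratio = 2/2
= 1.00


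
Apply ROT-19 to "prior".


Word: "prior"
Shift: 19
Each letter → (letter + shift) mod 26:
  'p' (15) + 19 = 8 → 'i'
  'r' (17) + 19 = 10 → 'k'
  'i' (8) + 19 = 1 → 'b'
  'o' (14) + 19 = 7 → 'h'
  'r' (17) + 19 = 10 → 'k'
Result = "ikbhk"


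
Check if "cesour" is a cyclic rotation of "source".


Word: "source", Candidate: "cesour"
Method: check if candidate is substring of word+word
"sourcesource" contains "cesour"? Yes
Is rotation = Yes


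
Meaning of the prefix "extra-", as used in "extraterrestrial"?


Prefix: extra-
Example: extraterrestrial (extra- + terrestrial)
Meaning = beyond


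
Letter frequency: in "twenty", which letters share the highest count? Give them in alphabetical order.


Word: "twenty"
Letter counts:
  'e': 1
  'n': 1
  't': 2
  'w': 1
  'y': 1
Maximum count = 2
Most frequent = 't' (2 times each)


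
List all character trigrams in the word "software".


Word: "software" (length 8)
Number of trigrams = 8 - 3 + 1 = 6
  Position 0: "sof"
  Position 1: "oft"
  Position 2: "ftw"
  Position 3: "twa"
  Position 4: "war"
  Position 5: "are"
Trigrams = "sof", "oft", "ftw", "twa", "war", "are"


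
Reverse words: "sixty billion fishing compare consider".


Original: "sixty billion fishing compare consider"
Words (1..n): sixty | billion | fishing | compare | consider
Reversed (n..1): consider | compare | fishing | billion | sixty
Result = "consider compare fishing billion sixty"


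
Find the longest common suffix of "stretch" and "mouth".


Word 1: "stretch"
Word 2: "mouth"
Comparing from end:
  Pos -1: 'h' == 'h'
  Pos -2: 'c' != 't' (stop)
LCS = "h" (length 1)


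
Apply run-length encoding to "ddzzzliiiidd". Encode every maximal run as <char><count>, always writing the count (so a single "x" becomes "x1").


String: "ddzzzliiiidd"
Scanning for consecutive runs:
  'd' x 2
  'z' x 3
  'l' x 1
  'i' x 4
  'd' x 2
RLE = "d2z3l1i4d2"


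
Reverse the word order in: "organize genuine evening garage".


Original: "organize genuine evening garage"
Words (1..n): organize | genuine | evening | garage
Reversed (n..1): garage | evening | genuine | organize
Result = "garage evening genuine organize"


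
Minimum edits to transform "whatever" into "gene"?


Word 1: "whatever" (length 8)
Word 2: "gene" (length 4)
One optimal edit sequence (insert/delete/substitute each cost 1):
  1. delete 'w'  (+1)
  2. delete 'h'  (+1)
  3. delete 'a'  (+1)
  4. substitute 't' -> 'g'  (+1)
  5. keep 'e'
  6. substitute 'v' -> 'n'  (+1)
  7. keep 'e'
  8. delete 'r'  (+1)
Total edit operations: 6
Edit distance = 6


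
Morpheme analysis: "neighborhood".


Word: "neighborhood"
Morphemes: neighbor / -hood
Each morpheme carries meaning
= 2 morphemes


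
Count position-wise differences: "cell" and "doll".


Comparing character by character (same length = 4):
  Pos 0: 'c' vs 'd' !=
  Pos 1: 'e' vs 'o' !=
  Pos 2: 'l' vs 'l' =
  Pos 3: 'l' vs 'l' =
Hamming distance = 2


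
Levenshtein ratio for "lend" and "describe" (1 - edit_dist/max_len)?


Word 1: "lend" (length 4)
Word 2: "describe" (length 8)
One optimal edit sequence:
  1. substitute 'l' -> 'd'  (+1)
  2. keep 'e'
  3. insert 's'  (+1)
  4. insert 'c'  (+1)
  5. insert 'r'  (+1)
  6. insert 'i'  (+1)
  7. substitute 'n' -> 'b'  (+1)
  8. substitute 'd' -> 'e'  (+1)
Edit distance = 7
Max length = max(4, 8) = 8
Similarity = 1 - 7/8
= 0.1250


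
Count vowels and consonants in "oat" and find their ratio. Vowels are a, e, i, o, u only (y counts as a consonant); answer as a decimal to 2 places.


Word: "oat"
Vowels (a,e,i,o,u): 2
Consonants: 1
Ratio = 2/1
= 2.00


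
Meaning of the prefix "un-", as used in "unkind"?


Prefix: un-
As in: unkind -> un- + kind
Meaning = not / reverse


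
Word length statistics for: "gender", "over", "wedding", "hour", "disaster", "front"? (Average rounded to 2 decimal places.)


Lengths: "gender"=6, "over"=4, "wedding"=7, "hour"=4, "disaster"=8, "front"=5
Sum = 34, Count = 6
Average = 34/6 = 5.67
= avg=5.67, min=4, max=8


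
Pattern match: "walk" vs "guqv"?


Pattern of "walk": [0, 1, 2, 3]
Pattern of "guqv": [0, 1, 2, 3]
Patterns match
Same pattern = Yes


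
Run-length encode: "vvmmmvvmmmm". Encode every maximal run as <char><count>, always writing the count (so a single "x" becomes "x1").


String: "vvmmmvvmmmm"
Scanning for consecutive runs:
  'v' x 2
  'm' x 3
  'v' x 2
  'm' x 4
RLE = "v2m3v2m4"


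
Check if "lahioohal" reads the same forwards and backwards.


Word: "lahioohal"
Reversed: "lahooihal"
Forward == Backward? lahioohal != lahooihal
Palindrome = No


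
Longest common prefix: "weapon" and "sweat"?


Word 1: "weapon"
Word 2: "sweat"
Comparing from start:
  Pos 0: 'w' != 's' (stop)
LCP = "" (length 0)


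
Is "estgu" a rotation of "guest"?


Word: "guest", Candidate: "estgu"
Method: check if candidate is substring of word+word
"guestguest" contains "estgu"? Yes
Is rotation = Yes


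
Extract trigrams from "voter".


Word: "voter" (length 5)
Number of trigrams = 5 - 3 + 1 = 3
  Position 0: "vot"
  Position 1: "ote"
  Position 2: "ter"
Trigrams = "vot", "ote", "ter"


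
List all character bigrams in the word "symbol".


Word: "symbol" (length 6)
Number of bigrams = 6 - 2 + 1 = 5
  Position 0: "sy"
  Position 1: "ym"
  Position 2: "mb"
  Position 3: "bo"
  Position 4: "ol"
Bigrams = "sy", "ym", "mb", "bo", "ol"


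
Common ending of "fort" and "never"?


Word 1: "fort"
Word 2: "never"
Comparing from end:
  Pos -1: 't' != 'r' (stop)
LCS = "" (length 0)


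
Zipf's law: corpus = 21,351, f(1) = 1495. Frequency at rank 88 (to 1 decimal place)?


Zipf's law: f(r) = f(1) / r
f(1) = 1495
f(88) = 1495 / 88
= 17.0 occurrences


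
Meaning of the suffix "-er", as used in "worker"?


Suffix: -er
Example: worker (work + -er)
Meaning = one who / more


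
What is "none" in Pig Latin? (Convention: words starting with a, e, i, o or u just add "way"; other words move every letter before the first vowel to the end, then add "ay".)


Word: "none"
Starts with consonant(s) → move to end, add 'ay'
Consonant cluster: "n"
Pig Latin = "onenay"


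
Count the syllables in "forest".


Word: "forest"
Syllable breakdown: for / est
Counting: 2 parts
= 2 syllables


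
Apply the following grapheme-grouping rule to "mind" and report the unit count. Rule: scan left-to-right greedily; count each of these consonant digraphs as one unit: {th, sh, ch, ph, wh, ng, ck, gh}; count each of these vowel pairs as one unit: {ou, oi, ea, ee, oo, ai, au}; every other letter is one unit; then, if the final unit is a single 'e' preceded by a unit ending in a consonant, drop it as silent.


Word: "mind" (4 letters)
Left-to-right scan:
  [1] 'm' (letter)
  [2] 'i' (letter)
  [3] 'n' (letter)
  [4] 'd' (letter)
Units from scan: 4
Sound units = 4 units


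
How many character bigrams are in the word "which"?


Word: "which" (length 5)
Number of 2-grams = length - 2 + 1 = 5 - 2 + 1
= 4


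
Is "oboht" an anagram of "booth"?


Word 1: "booth" → sorted: bhoot
Word 2: "oboht" → sorted: bhoot
Same letters? bhoot == bhoot
Anagram = Yes


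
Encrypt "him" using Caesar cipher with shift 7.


Word: "him"
Shift: 7
Each letter → (letter + shift) mod 26:
  'h' (7) + 7 = 14 → 'o'
  'i' (8) + 7 = 15 → 'p'
  'm' (12) + 7 = 19 → 't'
Result = "opt"


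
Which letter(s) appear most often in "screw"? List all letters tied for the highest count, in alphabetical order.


Word: "screw"
Letter counts:
  'c': 1
  'e': 1
  'r': 1
  's': 1
  'w': 1
Maximum count = 1
Most frequent = 'c', 'e', 'r', 's', 'w' (1 time each)


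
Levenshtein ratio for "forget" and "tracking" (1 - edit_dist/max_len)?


Word 1: "forget" (length 6)
Word 2: "tracking" (length 8)
One optimal edit sequence:
  1. insert 't'  (+1)
  2. insert 'r'  (+1)
  3. substitute 'f' -> 'a'  (+1)
  4. substitute 'o' -> 'c'  (+1)
  5. substitute 'r' -> 'k'  (+1)
  6. substitute 'g' -> 'i'  (+1)
  7. substitute 'e' -> 'n'  (+1)
  8. substitute 't' -> 'g'  (+1)
Edit distance = 8
Max length = max(6, 8) = 8
Similarity = 1 - 8/8
= 0.0000


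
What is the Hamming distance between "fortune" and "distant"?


Comparing character by character (same length = 7):
  Pos 0: 'f' vs 'd' !=
  Pos 1: 'o' vs 'i' !=
  Pos 2: 'r' vs 's' !=
  Pos 3: 't' vs 't' =
  Pos 4: 'u' vs 'a' !=
  Pos 5: 'n' vs 'n' =
  Pos 6: 'e' vs 't' !=
Hamming distance = 5


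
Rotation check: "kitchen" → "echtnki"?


Word: "kitchen", Candidate: "echtnki"
Method: check if candidate is substring of word+word
"kitchenkitchen" contains "echtnki"? No
Is rotation = No


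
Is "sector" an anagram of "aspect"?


Word 1: "aspect" → sorted: acepst
Word 2: "sector" → sorted: ceorst
Same letters? acepst != ceorst
Anagram = No


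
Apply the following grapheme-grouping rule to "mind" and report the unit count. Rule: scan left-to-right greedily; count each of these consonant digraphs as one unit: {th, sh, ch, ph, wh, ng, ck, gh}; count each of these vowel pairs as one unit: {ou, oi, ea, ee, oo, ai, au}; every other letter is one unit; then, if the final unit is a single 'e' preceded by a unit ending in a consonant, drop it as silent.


Word: "mind" (4 letters)
Left-to-right scan:
  (1) 'm' (letter)
  (2) 'i' (letter)
  (3) 'n' (letter)
  (4) 'd' (letter)
Units from scan: 4
Sound units = 4 units


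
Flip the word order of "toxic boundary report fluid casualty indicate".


Original: "toxic boundary report fluid casualty indicate"
Words (1..n): toxic | boundary | report | fluid | casualty | indicate
Reversed (n..1): indicate | casualty | fluid | report | boundary | toxic
Result = "indicate casualty fluid report boundary toxic"


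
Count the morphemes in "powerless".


Word: "powerless"
Morphemes: power + -less
Each morpheme carries meaning
= 2 morphemes


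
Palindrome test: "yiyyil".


Word: "yiyyil"
Reversed: "liyyiy"
Forward == Backward? yiyyil != liyyiy
Palindrome = No


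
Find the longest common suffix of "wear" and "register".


Word 1: "wear"
Word 2: "register"
Comparing from end:
  Pos -1: 'r' == 'r'
  Pos -2: 'a' != 'e' (stop)
LCS = "r" (length 1)


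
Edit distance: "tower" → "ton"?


Word 1: "tower" (length 5)
Word 2: "ton" (length 3)
One optimal edit sequence (insert/delete/substitute each cost 1):
  1. keep 't'
  2. keep 'o'
  3. delete 'w'  (+1)
  4. delete 'e'  (+1)
  5. substitute 'r' -> 'n'  (+1)
Total edit operations: 3
Edit distance = 3


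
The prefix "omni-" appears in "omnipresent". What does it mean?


Prefix: omni-
As in: omnipresent -> omni- + present
Meaning = all


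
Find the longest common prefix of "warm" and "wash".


Word 1: "warm"
Word 2: "wash"
Comparing from start:
  Pos 0: 'w' == 'w'
  Pos 1: 'a' == 'a'
  Pos 2: 'r' != 's' (stop)
LCP = "wa" (length 2)


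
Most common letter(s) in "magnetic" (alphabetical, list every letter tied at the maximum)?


Word: "magnetic"
Letter counts:
  'a': 1
  'c': 1
  'e': 1
  'g': 1
  'i': 1
  'm': 1
  'n': 1
  't': 1
Maximum count = 1
Most frequent = 'a', 'c', 'e', 'g', 'i', 'm', 'n', 't' (1 time each)


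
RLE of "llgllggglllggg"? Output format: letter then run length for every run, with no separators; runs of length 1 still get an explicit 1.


String: "llgllggglllggg"
Scanning for consecutive runs:
  'l' x 2
  'g' x 1
  'l' x 2
  'g' x 3
  'l' x 3
  'g' x 3
RLE = "l2g1l2g3l3g3"


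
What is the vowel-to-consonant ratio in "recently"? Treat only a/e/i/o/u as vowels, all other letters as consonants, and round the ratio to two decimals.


Word: "recently"
Vowels (a,e,i,o,u): 2
Consonants: 6
Ratio = 2/6
= 0.33


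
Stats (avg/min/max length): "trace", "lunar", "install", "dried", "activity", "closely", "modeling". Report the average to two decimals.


Lengths: "trace"=5, "lunar"=5, "install"=7, "dried"=5, "activity"=8, "closely"=7, "modeling"=8
Sum = 45, Count = 7
Average = 45/7 = 6.43
= avg=6.43, min=5, max=8


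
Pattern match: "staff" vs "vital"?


Pattern of "staff": [0, 1, 2, 3, 3]
Pattern of "vital": [0, 1, 2, 3, 4]
Patterns do not match
Same pattern = No


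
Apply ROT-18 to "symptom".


Word: "symptom"
Shift: 18
Each letter → (letter + shift) mod 26:
  's' (18) + 18 = 10 → 'k'
  'y' (24) + 18 = 16 → 'q'
  'm' (12) + 18 = 4 → 'e'
  'p' (15) + 18 = 7 → 'h'
  't' (19) + 18 = 11 → 'l'
  'o' (14) + 18 = 6 → 'g'
  'm' (12) + 18 = 4 → 'e'
Result = "kqehlge"


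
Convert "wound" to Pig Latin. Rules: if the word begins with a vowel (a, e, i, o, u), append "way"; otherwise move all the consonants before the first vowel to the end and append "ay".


Word: "wound"
Starts with consonant(s) → move to end, add 'ay'
Consonant cluster: "w"
Pig Latin = "oundway"


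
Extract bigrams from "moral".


Word: "moral" (length 5)
Number of bigrams = 5 - 2 + 1 = 4
  Position 0: "mo"
  Position 1: "or"
  Position 2: "ra"
  Position 3: "al"
Bigrams = "mo", "or", "ra", "al"


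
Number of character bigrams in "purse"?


Word: "purse" (length 5)
Number of 2-grams = length - 2 + 1 = 5 - 2 + 1
= 4


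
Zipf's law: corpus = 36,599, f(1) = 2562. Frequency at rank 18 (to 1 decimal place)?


Zipf's law: f(r) = f(1) / r
f(1) = 2562
f(18) = 2562 / 18
= 142.3 occurrences


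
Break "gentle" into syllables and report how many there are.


Word: "gentle"
Syllable breakdown: gen / tle
Counting: 2 parts
= 2 syllables


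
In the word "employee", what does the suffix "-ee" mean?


Suffix: -ee
Example: employee (employ + -ee)
Meaning = one who receives


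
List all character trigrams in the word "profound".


Word: "profound" (length 8)
Number of trigrams = 8 - 3 + 1 = 6
  Position 0: "pro"
  Position 1: "rof"
  Position 2: "ofo"
  Position 3: "fou"
  Position 4: "oun"
  Position 5: "und"
Trigrams = "pro", "rof", "ofo", "fou", "oun", "und"


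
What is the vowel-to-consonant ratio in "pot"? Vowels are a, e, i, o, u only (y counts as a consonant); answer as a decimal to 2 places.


Word: "pot"
Vowels (a,e,i,o,u): 1
Consonants: 2
Ratio = 1/2
= 0.50


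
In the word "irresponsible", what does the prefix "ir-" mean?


Prefix: ir-
Example: irresponsible (ir- + responsible)
Meaning = not


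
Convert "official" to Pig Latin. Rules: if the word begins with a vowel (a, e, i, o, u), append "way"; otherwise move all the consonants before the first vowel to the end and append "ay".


Word: "official"
Starts with vowel → add 'way'
Pig Latin = "officialway"


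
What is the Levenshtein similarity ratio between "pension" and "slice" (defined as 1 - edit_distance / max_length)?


Word 1: "pension" (length 7)
Word 2: "slice" (length 5)
One optimal edit sequence:
  1. delete 'p'  (+1)
  2. delete 'e'  (+1)
  3. substitute 'n' -> 's'  (+1)
  4. substitute 's' -> 'l'  (+1)
  5. keep 'i'
  6. substitute 'o' -> 'c'  (+1)
  7. substitute 'n' -> 'e'  (+1)
Edit distance = 6
Max length = max(7, 5) = 7
Similarity = 1 - 6/7
= 0.1429


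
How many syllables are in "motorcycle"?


Word: "motorcycle"
Syllable breakdown: mo-tor-cy-cle
Counting: 4 parts
= 4 syllables


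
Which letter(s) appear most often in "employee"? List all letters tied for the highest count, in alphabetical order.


Word: "employee"
Letter counts:
  'e': 3
  'l': 1
  'm': 1
  'o': 1
  'p': 1
  'y': 1
Maximum count = 3
Most frequent = 'e' (3 times each)


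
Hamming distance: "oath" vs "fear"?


Comparing character by character (same length = 4):
  Pos 0: 'o' vs 'f' !=
  Pos 1: 'a' vs 'e' !=
  Pos 2: 't' vs 'a' !=
  Pos 3: 'h' vs 'r' !=
Hamming distance = 4


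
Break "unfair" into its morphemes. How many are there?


Word: "unfair"
Morphemes: un- | fair
Each morpheme carries meaning
= 2 morphemes


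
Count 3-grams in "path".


Word: "path" (length 4)
Number of 3-grams = length - 3 + 1 = 4 - 3 + 1
= 2


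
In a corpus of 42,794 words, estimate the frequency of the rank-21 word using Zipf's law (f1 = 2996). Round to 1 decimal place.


Zipf's law: f(r) = f(1) / r
f(1) = 2996
f(21) = 2996 / 21
= 142.7 occurrences


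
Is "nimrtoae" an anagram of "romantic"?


Word 1: "romantic" → sorted: acimnort
Word 2: "nimrtoae" → sorted: aeimnort
Same letters? acimnort != aeimnort
Anagram = No


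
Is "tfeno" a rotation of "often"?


Word: "often", Candidate: "tfeno"
Method: check if candidate is substring of word+word
"oftenoften" contains "tfeno"? No
Is rotation = No


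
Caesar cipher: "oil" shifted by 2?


Word: "oil"
Shift: 2
Each letter → (letter + shift) mod 26:
  'o' (14) + 2 = 16 → 'q'
  'i' (8) + 2 = 10 → 'k'
  'l' (11) + 2 = 13 → 'n'
Result = "qkn"


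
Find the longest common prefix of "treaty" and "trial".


Word 1: "treaty"
Word 2: "trial"
Comparing from start:
  Pos 0: 't' == 't'
  Pos 1: 'r' == 'r'
  Pos 2: 'e' != 'i' (stop)
LCP = "tr" (length 2)


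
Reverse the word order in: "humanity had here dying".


Original: "humanity had here dying"
Words (1..n): humanity | had | here | dying
Reversed (n..1): dying | here | had | humanity
Result = "dying here had humanity"


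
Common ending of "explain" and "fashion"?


Word 1: "explain"
Word 2: "fashion"
Comparing from end:
  Pos -1: 'n' == 'n'
  Pos -2: 'i' != 'o' (stop)
LCS = "n" (length 1)


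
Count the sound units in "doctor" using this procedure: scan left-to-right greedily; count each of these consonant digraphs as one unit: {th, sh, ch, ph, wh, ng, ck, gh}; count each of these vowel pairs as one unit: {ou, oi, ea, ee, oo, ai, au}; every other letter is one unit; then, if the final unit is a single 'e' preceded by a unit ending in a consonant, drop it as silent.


Word: "doctor" (6 letters)
Left-to-right scan:
  1. 'd' (letter)
  2. 'o' (letter)
  3. 'c' (letter)
  4. 't' (letter)
  5. 'o' (letter)
  6. 'r' (letter)
Units from scan: 6
Sound units = 6 units


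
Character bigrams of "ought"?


Word: "ought" (length 5)
Number of bigrams = 5 - 2 + 1 = 4
  Position 0: "ou"
  Position 1: "ug"
  Position 2: "gh"
  Position 3: "ht"
Bigrams = "ou", "ug", "gh", "ht"


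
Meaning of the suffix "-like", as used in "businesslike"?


Suffix: -like
Example: businesslike (business + -like)
Meaning = resembling


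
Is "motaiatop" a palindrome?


Word: "motaiatop"
Reversed: "potaiatom"
Forward == Backward? motaiatop != potaiatom
Palindrome = No


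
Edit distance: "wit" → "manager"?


Word 1: "wit" (length 3)
Word 2: "manager" (length 7)
One optimal edit sequence (insert/delete/substitute each cost 1):
  1. insert 'm'  (+1)
  2. insert 'a'  (+1)
  3. insert 'n'  (+1)
  4. insert 'a'  (+1)
  5. substitute 'w' -> 'g'  (+1)
  6. substitute 'i' -> 'e'  (+1)
  7. substitute 't' -> 'r'  (+1)
Total edit operations: 7
Edit distance = 7


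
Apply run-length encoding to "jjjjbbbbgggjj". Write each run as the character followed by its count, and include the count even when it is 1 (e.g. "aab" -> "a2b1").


String: "jjjjbbbbgggjj"
Scanning for consecutive runs:
  'j' x 4
  'b' x 4
  'g' x 3
  'j' x 2
RLE = "j4b4g3j2"


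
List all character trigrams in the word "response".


Word: "response" (length 8)
Number of trigrams = 8 - 3 + 1 = 6
  Position 0: "res"
  Position 1: "esp"
  Position 2: "spo"
  Position 3: "pon"
  Position 4: "ons"
  Position 5: "nse"
Trigrams = "res", "esp", "spo", "pon", "ons", "nse"


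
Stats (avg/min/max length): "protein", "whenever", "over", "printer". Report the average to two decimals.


Lengths: "protein"=7, "whenever"=8, "over"=4, "printer"=7
Sum = 26, Count = 4
Average = 26/4 = 6.50
= avg=6.50, min=4, max=8


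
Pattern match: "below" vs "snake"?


Pattern of "below": [0, 1, 2, 3, 4]
Pattern of "snake": [0, 1, 2, 3, 4]
Patterns match
Same pattern = Yes


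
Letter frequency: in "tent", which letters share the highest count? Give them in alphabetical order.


Word: "tent"
Letter counts:
  'e': 1
  'n': 1
  't': 2
Maximum count = 2
Most frequent = 't' (2 times each)


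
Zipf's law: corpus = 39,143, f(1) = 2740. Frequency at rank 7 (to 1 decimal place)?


Zipf's law: f(r) = f(1) / r
f(1) = 2740
f(7) = 2740 / 7
= 391.4 occurrences


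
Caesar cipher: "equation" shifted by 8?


Word: "equation"
Shift: 8
Each letter → (letter + shift) mod 26:
  'e' (4) + 8 = 12 → 'm'
  'q' (16) + 8 = 24 → 'y'
  'u' (20) + 8 = 2 → 'c'
  'a' (0) + 8 = 8 → 'i'
  't' (19) + 8 = 1 → 'b'
  'i' (8) + 8 = 16 → 'q'
  'o' (14) + 8 = 22 → 'w'
  'n' (13) + 8 = 21 → 'v'
Result = "mycibqwv"


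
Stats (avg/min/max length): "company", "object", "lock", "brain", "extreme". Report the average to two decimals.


Lengths: "company"=7, "object"=6, "lock"=4, "brain"=5, "extreme"=7
Sum = 29, Count = 5
Average = 29/5 = 5.80
= avg=5.80, min=4, max=7


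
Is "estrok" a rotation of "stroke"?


Word: "stroke", Candidate: "estrok"
Method: check if candidate is substring of word+word
"strokestroke" contains "estrok"? Yes
Is rotation = Yes


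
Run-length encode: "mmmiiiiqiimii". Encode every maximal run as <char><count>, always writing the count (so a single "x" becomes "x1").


String: "mmmiiiiqiimii"
Scanning for consecutive runs:
  'm' x 3
  'i' x 4
  'q' x 1
  'i' x 2
  'm' x 1
  'i' x 2
RLE = "m3i4q1i2m1i2"


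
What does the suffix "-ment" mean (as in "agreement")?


Suffix: -ment
Example: agreement (agree + -ment)
Meaning = result of action


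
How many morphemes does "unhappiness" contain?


Word: "unhappiness"
Morphemes: un- | happi | -ness
Each morpheme carries meaning
= 3 morphemes


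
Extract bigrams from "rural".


Word: "rural" (length 5)
Number of bigrams = 5 - 2 + 1 = 4
  Position 0: "ru"
  Position 1: "ur"
  Position 2: "ra"
  Position 3: "al"
Bigrams = "ru", "ur", "ra", "al"


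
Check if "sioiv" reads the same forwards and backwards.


Word: "sioiv"
Reversed: "viois"
Forward == Backward? sioiv != viois
Palindrome = No


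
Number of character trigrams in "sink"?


Word: "sink" (length 4)
Number of 3-grams = length - 3 + 1 = 4 - 3 + 1
= 2


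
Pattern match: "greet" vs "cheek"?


Pattern of "greet": [0, 1, 2, 2, 3]
Pattern of "cheek": [0, 1, 2, 2, 3]
Patterns match
Same pattern = Yes


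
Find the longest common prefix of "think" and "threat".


Word 1: "think"
Word 2: "threat"
Comparing from start:
  Pos 0: 't' == 't'
  Pos 1: 'h' == 'h'
  Pos 2: 'i' != 'r' (stop)
LCP = "th" (length 2)


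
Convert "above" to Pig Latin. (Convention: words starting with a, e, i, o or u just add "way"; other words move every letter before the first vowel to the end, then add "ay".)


Word: "above"
Starts with vowel → add 'way'
Pig Latin = "aboveway"


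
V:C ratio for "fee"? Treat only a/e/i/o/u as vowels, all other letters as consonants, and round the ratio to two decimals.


Word: "fee"
Vowels (a,e,i,o,u): 2
Consonants: 1
Ratio = 2/1
= 2.00


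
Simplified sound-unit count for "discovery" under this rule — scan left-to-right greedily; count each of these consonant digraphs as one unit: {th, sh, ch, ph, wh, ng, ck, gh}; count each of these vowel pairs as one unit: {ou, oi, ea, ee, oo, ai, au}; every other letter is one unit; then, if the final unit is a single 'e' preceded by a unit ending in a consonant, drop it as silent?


Word: "discovery" (9 letters)
Left-to-right scan:
  1. 'd' (letter)
  2. 'i' (letter)
  3. 's' (letter)
  4. 'c' (letter)
  5. 'o' (letter)
  6. 'v' (letter)
  7. 'e' (letter)
  8. 'r' (letter)
  9. 'y' (letter)
Units from scan: 9
Sound units = 9 units


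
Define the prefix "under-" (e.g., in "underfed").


Prefix: under-
As in: underfed -> under- + fed
Meaning = insufficient


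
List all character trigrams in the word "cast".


Word: "cast" (length 4)
Number of trigrams = 4 - 3 + 1 = 2
  Position 0: "cas"
  Position 1: "ast"
Trigrams = "cas", "ast"


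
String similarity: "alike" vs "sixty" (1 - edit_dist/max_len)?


Word 1: "alike" (length 5)
Word 2: "sixty" (length 5)
One optimal edit sequence:
  1. substitute 'a' -> 's'  (+1)
  2. substitute 'l' -> 'i'  (+1)
  3. substitute 'i' -> 'x'  (+1)
  4. substitute 'k' -> 't'  (+1)
  5. substitute 'e' -> 'y'  (+1)
Edit distance = 5
Max length = max(5, 5) = 5
Similarity = 1 - 5/5
= 0.0000


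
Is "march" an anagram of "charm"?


Word 1: "charm" → sorted: achmr
Word 2: "march" → sorted: achmr
Same letters? achmr == achmr
Anagram = Yes


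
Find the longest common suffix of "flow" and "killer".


Word 1: "flow"
Word 2: "killer"
Comparing from end:
  Pos -1: 'w' != 'r' (stop)
LCS = "" (length 0)


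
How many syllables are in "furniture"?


Word: "furniture"
Syllable breakdown: fur / ni / ture
Counting: 3 parts
= 3 syllables


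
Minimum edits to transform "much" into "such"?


Word 1: "much" (length 4)
Word 2: "such" (length 4)
One optimal edit sequence (insert/delete/substitute each cost 1):
  1. substitute 'm' -> 's'  (+1)
  2. keep 'u'
  3. keep 'c'
  4. keep 'h'
Total edit operations: 1
Edit distance = 1


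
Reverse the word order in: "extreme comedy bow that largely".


Original: "extreme comedy bow that largely"
Words (1..n): extreme | comedy | bow | that | largely
Reversed (n..1): largely | that | bow | comedy | extreme
Result = "largely that bow comedy extreme"


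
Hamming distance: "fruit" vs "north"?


Comparing character by character (same length = 5):
  Pos 0: 'f' vs 'n' !=
  Pos 1: 'r' vs 'o' !=
  Pos 2: 'u' vs 'r' !=
  Pos 3: 'i' vs 't' !=
  Pos 4: 't' vs 'h' !=
Hamming distance = 5


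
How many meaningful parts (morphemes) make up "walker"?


Word: "walker"
Morphemes: walk / -er
Each morpheme carries meaning
= 2 morphemes


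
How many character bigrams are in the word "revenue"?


Word: "revenue" (length 7)
Number of 2-grams = length - 2 + 1 = 7 - 2 + 1
= 6


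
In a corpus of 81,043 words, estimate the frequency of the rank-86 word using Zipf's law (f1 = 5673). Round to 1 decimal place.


Zipf's law: f(r) = f(1) / r
f(1) = 5673
f(86) = 5673 / 86
= 66.0 occurrences


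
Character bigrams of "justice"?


Word: "justice" (length 7)
Number of bigrams = 7 - 2 + 1 = 6
  Position 0: "ju"
  Position 1: "us"
  Position 2: "st"
  Position 3: "ti"
  Position 4: "ic"
  Position 5: "ce"
Bigrams = "ju", "us", "st", "ti", "ic", "ce"


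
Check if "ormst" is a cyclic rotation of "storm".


Word: "storm", Candidate: "ormst"
Method: check if candidate is substring of word+word
"stormstorm" contains "ormst"? Yes
Is rotation = Yes


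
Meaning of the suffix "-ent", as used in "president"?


Suffix: -ent
Example: president (preside + -ent, with a spelling change)
Meaning = one who / that which


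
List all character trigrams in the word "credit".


Word: "credit" (length 6)
Number of trigrams = 6 - 3 + 1 = 4
  Position 0: "cre"
  Position 1: "red"
  Position 2: "edi"
  Position 3: "dit"
Trigrams = "cre", "red", "edi", "dit"


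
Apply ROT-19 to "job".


Word: "job"
Shift: 19
Each letter → (letter + shift) mod 26:
  'j' (9) + 19 = 2 → 'c'
  'o' (14) + 19 = 7 → 'h'
  'b' (1) + 19 = 20 → 'u'
Result = "chu"


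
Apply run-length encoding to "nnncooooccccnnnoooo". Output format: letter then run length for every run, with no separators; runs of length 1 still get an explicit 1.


String: "nnncooooccccnnnoooo"
Scanning for consecutive runs:
  'n' x 3
  'c' x 1
  'o' x 4
  'c' x 4
  'n' x 3
  'o' x 4
RLE = "n3c1o4c4n3o4"


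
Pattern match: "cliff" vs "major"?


Pattern of "cliff": [0, 1, 2, 3, 3]
Pattern of "major": [0, 1, 2, 3, 4]
Patterns do not match
Same pattern = No


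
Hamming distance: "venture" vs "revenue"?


Comparing character by character (same length = 7):
  Pos 0: 'v' vs 'r' !=
  Pos 1: 'e' vs 'e' =
  Pos 2: 'n' vs 'v' !=
  Pos 3: 't' vs 'e' !=
  Pos 4: 'u' vs 'n' !=
  Pos 5: 'r' vs 'u' !=
  Pos 6: 'e' vs 'e' =
Hamming distance = 5


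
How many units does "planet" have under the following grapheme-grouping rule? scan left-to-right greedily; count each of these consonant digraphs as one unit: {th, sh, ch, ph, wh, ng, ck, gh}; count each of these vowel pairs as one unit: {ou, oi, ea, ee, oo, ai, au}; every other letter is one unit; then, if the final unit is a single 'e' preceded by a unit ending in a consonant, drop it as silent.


Word: "planet" (6 letters)
Left-to-right scan:
  [1] 'p' (letter)
  [2] 'l' (letter)
  [3] 'a' (letter)
  [4] 'n' (letter)
  [5] 'e' (letter)
  [6] 't' (letter)
Units from scan: 6
Sound units = 6 units


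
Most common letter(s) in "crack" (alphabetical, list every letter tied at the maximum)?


Word: "crack"
Letter counts:
  'a': 1
  'c': 2
  'k': 1
  'r': 1
Maximum count = 2
Most frequent = 'c' (2 times each)


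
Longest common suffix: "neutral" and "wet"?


Word 1: "neutral"
Word 2: "wet"
Comparing from end:
  Pos -1: 'l' != 't' (stop)
LCS = "" (length 0)


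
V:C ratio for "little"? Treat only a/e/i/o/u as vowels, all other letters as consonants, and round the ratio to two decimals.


Word: "little"
Vowels (a,e,i,o,u): 2
Consonants: 4
Ratio = 2/4
= 0.50


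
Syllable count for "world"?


Word: "world"
Syllable breakdown: world
Counting: 1 part
= 1 syllable


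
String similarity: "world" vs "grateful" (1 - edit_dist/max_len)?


Word 1: "world" (length 5)
Word 2: "grateful" (length 8)
One optimal edit sequence:
  1. insert 'g'  (+1)
  2. insert 'r'  (+1)
  3. insert 'a'  (+1)
  4. substitute 'w' -> 't'  (+1)
  5. substitute 'o' -> 'e'  (+1)
  6. substitute 'r' -> 'f'  (+1)
  7. substitute 'l' -> 'u'  (+1)
  8. substitute 'd' -> 'l'  (+1)
Edit distance = 8
Max length = max(5, 8) = 8
Similarity = 1 - 8/8
= 0.0000


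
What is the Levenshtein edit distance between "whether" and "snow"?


Word 1: "whether" (length 7)
Word 2: "snow" (length 4)
One optimal edit sequence (insert/delete/substitute each cost 1):
  1. delete 'w'  (+1)
  2. delete 'h'  (+1)
  3. delete 'e'  (+1)
  4. substitute 't' -> 's'  (+1)
  5. substitute 'h' -> 'n'  (+1)
  6. substitute 'e' -> 'o'  (+1)
  7. substitute 'r' -> 'w'  (+1)
Total edit operations: 7
Edit distance = 7


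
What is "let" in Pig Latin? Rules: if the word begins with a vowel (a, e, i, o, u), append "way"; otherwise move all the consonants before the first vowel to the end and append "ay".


Word: "let"
Starts with consonant(s) → move to end, add 'ay'
Consonant cluster: "l"
Pig Latin = "etlay"


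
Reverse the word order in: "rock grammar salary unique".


Original: "rock grammar salary unique"
Words (1..n): rock | grammar | salary | unique
Reversed (n..1): unique | salary | grammar | rock
Result = "unique salary grammar rock"


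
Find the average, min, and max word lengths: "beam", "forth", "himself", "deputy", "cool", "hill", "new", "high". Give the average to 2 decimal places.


Lengths: "beam"=4, "forth"=5, "himself"=7, "deputy"=6, "cool"=4, "hill"=4, "new"=3, "high"=4
Sum = 37, Count = 8
Average = 37/8 = 4.63
= avg=4.63, min=3, max=7


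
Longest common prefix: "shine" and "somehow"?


Word 1: "shine"
Word 2: "somehow"
Comparing from start:
  Pos 0: 's' == 's'
  Pos 1: 'h' != 'o' (stop)
LCP = "s" (length 1)


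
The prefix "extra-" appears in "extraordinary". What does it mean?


Prefix: extra-
Example: extraordinary = extra- + ordinary
Meaning = beyond


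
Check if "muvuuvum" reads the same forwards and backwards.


Word: "muvuuvum"
Reversed: "muvuuvum"
Forward == Backward? muvuuvum == muvuuvum
Palindrome = Yes


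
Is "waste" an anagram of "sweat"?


Word 1: "sweat" → sorted: aestw
Word 2: "waste" → sorted: aestw
Same letters? aestw == aestw
Anagram = Yes


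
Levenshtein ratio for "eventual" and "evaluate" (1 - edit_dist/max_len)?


Word 1: "eventual" (length 8)
Word 2: "evaluate" (length 8)
One optimal edit sequence:
  1. keep 'e'
  2. keep 'v'
  3. delete 'e'  (+1)
  4. substitute 'n' -> 'a'  (+1)
  5. substitute 't' -> 'l'  (+1)
  6. keep 'u'
  7. keep 'a'
  8. insert 't'  (+1)
  9. substitute 'l' -> 'e'  (+1)
Edit distance = 5
Max length = max(8, 8) = 8
Similarity = 1 - 5/8
= 0.3750


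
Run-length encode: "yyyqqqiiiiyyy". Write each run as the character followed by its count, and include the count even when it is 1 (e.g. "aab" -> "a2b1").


String: "yyyqqqiiiiyyy"
Scanning for consecutive runs:
  'y' x 3
  'q' x 3
  'i' x 4
  'y' x 3
RLE = "y3q3i4y3"


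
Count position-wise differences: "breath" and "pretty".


Comparing character by character (same length = 6):
  Pos 0: 'b' vs 'p' !=
  Pos 1: 'r' vs 'r' =
  Pos 2: 'e' vs 'e' =
  Pos 3: 'a' vs 't' !=
  Pos 4: 't' vs 't' =
  Pos 5: 'h' vs 'y' !=
Hamming distance = 3


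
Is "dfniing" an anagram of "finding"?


Word 1: "finding" → sorted: dfgiinn
Word 2: "dfniing" → sorted: dfgiinn
Same letters? dfgiinn == dfgiinn
Anagram = Yes


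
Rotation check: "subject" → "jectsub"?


Word: "subject", Candidate: "jectsub"
Method: check if candidate is substring of word+word
"subjectsubject" contains "jectsub"? Yes
Is rotation = Yes


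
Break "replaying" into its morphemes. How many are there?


Word: "replaying"
Morphemes: re- + play + -ing
Each morpheme carries meaning
= 3 morphemes


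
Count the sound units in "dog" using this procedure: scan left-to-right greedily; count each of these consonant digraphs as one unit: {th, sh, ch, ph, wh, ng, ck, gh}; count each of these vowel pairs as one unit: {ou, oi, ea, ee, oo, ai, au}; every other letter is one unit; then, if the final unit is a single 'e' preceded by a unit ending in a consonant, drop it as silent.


Word: "dog" (3 letters)
Left-to-right scan:
  (1) 'd' (letter)
  (2) 'o' (letter)
  (3) 'g' (letter)
Units from scan: 3
Sound units = 3 units


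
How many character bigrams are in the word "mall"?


Word: "mall" (length 4)
Number of 2-grams = length - 2 + 1 = 4 - 2 + 1
= 3


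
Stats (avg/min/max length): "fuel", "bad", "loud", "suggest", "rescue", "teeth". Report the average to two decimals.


Lengths: "fuel"=4, "bad"=3, "loud"=4, "suggest"=7, "rescue"=6, "teeth"=5
Sum = 29, Count = 6
Average = 29/6 = 4.83
= avg=4.83, min=3, max=7


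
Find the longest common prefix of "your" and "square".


Word 1: "your"
Word 2: "square"
Comparing from start:
  Pos 0: 'y' != 's' (stop)
LCP = "" (length 0)


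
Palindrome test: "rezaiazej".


Word: "rezaiazej"
Reversed: "jezaiazer"
Forward == Backward? rezaiazej != jezaiazer
Palindrome = No


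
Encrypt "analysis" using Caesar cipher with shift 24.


Word: "analysis"
Shift: 24
Each letter → (letter + shift) mod 26:
  'a' (0) + 24 = 24 → 'y'
  'n' (13) + 24 = 11 → 'l'
  'a' (0) + 24 = 24 → 'y'
  'l' (11) + 24 = 9 → 'j'
  'y' (24) + 24 = 22 → 'w'
  's' (18) + 24 = 16 → 'q'
  'i' (8) + 24 = 6 → 'g'
  's' (18) + 24 = 16 → 'q'
Result = "ylyjwqgq"


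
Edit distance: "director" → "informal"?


Word 1: "director" (length 8)
Word 2: "informal" (length 8)
One optimal edit sequence (insert/delete/substitute each cost 1):
  1. substitute 'd' -> 'i'  (+1)
  2. substitute 'i' -> 'n'  (+1)
  3. substitute 'r' -> 'f'  (+1)
  4. substitute 'e' -> 'o'  (+1)
  5. substitute 'c' -> 'r'  (+1)
  6. substitute 't' -> 'm'  (+1)
  7. substitute 'o' -> 'a'  (+1)
  8. substitute 'r' -> 'l'  (+1)
Total edit operations: 8
Edit distance = 8


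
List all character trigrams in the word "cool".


Word: "cool" (length 4)
Number of trigrams = 4 - 3 + 1 = 2
  Position 0: "coo"
  Position 1: "ool"
Trigrams = "coo", "ool"


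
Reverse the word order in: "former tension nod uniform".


Original: "former tension nod uniform"
Words (1..n): former | tension | nod | uniform
Reversed (n..1): uniform | nod | tension | former
Result = "uniform nod tension former"


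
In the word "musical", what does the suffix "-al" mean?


Suffix: -al
Example: musical = music + -al
Meaning = relating to


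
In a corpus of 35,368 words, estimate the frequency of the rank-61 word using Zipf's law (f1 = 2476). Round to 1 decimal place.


Zipf's law: f(r) = f(1) / r
f(1) = 2476
f(61) = 2476 / 61
= 40.6 occurrences


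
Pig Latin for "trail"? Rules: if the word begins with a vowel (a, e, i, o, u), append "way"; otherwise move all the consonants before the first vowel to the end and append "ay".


Word: "trail"
Starts with consonant(s) → move to end, add 'ay'
Consonant cluster: "tr"
Pig Latin = "ailtray"


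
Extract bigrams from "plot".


Word: "plot" (length 4)
Number of bigrams = 4 - 2 + 1 = 3
  Position 0: "pl"
  Position 1: "lo"
  Position 2: "ot"
Bigrams = "pl", "lo", "ot"


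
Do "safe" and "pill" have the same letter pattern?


Pattern of "safe": [0, 1, 2, 3]
Pattern of "pill": [0, 1, 2, 2]
Patterns do not match
Same pattern = No


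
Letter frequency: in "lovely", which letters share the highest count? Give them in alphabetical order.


Word: "lovely"
Letter counts:
  'e': 1
  'l': 2
  'o': 1
  'v': 1
  'y': 1
Maximum count = 2
Most frequent = 'l' (2 times each)


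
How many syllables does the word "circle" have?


Word: "circle"
Syllable breakdown: cir-cle
Counting: 2 parts
= 2 syllables


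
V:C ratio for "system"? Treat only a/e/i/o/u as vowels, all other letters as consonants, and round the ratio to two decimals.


Word: "system"
Vowels (a,e,i,o,u): 1
Consonants: 5
Ratio = 1/5
= 0.20
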